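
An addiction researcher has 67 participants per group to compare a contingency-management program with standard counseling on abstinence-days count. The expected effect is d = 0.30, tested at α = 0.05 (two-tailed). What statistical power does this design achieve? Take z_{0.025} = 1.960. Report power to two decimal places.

For two equal groups, power = Φ(d·√(n/2) − z_{α/2}).
d·√(n/2) = 0.30 × √(67/2) = 0.30 × 5.788 = 1.736.
z_β = 1.736 − 1.960 = -0.224.
Power = Φ(-0.224) = 0.412.

power ≈ 0.41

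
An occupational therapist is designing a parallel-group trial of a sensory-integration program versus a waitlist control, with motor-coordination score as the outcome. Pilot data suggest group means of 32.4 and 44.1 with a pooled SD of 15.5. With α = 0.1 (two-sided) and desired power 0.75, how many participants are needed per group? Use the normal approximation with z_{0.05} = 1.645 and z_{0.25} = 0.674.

n = 19 per group

Cohen's d = |M₁ − M₂| / SD_pooled = |32.4 − 44.1| / 15.5 = 11.7 / 15.5 = 0.755.
For two independent groups with equal n: n = 2·((z_{α/2} + z_β) / d)².
z_{α/2} + z_β = 1.645 + 0.674 = 2.319.
n = 2 × (2.319 / 0.755)² = 2 × 3.072² = 2 × 9.43 = 18.9.
Round up to the next whole participant.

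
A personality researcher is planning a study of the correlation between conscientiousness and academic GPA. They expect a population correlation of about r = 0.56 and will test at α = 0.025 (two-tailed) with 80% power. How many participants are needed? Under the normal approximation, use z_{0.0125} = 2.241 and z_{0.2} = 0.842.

n = 27

Fisher's z: C = ½·ln((1+r)/(1−r)) = ½·ln(3.5455) = 0.6328.
n = ((z_{α/2} + z_β)/C)² + 3.
(2.241 + 0.842) / 0.6328 = 3.083 / 0.6328 = 4.872.
n = 4.872² + 3 = 23.74 + 3 = 26.7.
Round up.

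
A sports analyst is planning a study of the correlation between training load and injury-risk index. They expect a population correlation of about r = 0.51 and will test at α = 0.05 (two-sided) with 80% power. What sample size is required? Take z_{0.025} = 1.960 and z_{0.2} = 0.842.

Fisher's z: C = ½·ln((1+r)/(1−r)) = ½·ln(3.0816) = 0.5627.
n = ((z_{α/2} + z_β)/C)² + 3.
(1.960 + 0.842) / 0.5627 = 2.802 / 0.5627 = 4.980.
n = 4.980² + 3 = 24.80 + 3 = 27.8.
Round up.

n = 28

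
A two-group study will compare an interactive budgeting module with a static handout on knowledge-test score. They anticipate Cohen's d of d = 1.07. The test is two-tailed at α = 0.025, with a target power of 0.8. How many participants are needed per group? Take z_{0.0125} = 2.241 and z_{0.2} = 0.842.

For two independent groups with equal n: n = 2·((z_{α/2} + z_β) / d)².
z_{α/2} + z_β = 2.241 + 0.842 = 3.083.
n = 2 × (3.083 / 1.07)² = 2 × 2.881² = 2 × 8.30 = 16.6.
Round up to the next whole participant.

n = 17 per group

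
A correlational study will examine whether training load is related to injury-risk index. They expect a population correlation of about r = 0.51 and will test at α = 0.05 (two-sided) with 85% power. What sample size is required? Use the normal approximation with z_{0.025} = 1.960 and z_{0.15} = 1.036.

n = 32

Fisher's z: C = ½·ln((1+r)/(1−r)) = ½·ln(3.0816) = 0.5627.
n = ((z_{α/2} + z_β)/C)² + 3.
(1.960 + 1.036) / 0.5627 = 2.996 / 0.5627 = 5.324.
n = 5.324² + 3 = 28.35 + 3 = 31.3.
Round up.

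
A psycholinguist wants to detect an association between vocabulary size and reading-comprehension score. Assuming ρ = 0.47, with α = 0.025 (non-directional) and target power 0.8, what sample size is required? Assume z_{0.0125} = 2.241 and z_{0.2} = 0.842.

n = 40

Fisher's z: C = ½·ln((1+r)/(1−r)) = ½·ln(2.7736) = 0.5101.
n = ((z_{α/2} + z_β)/C)² + 3.
(2.241 + 0.842) / 0.5101 = 3.083 / 0.5101 = 6.044.
n = 6.044² + 3 = 36.53 + 3 = 39.5.
Round up.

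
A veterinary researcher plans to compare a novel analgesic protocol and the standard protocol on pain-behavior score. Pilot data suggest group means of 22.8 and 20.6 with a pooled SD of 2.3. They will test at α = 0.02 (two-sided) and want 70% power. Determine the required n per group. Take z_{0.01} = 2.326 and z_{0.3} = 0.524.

n = 18 per group

Cohen's d = |M₁ − M₂| / SD_pooled = |22.8 − 20.6| / 2.3 = 2.2 / 2.3 = 0.957.
For two independent groups with equal n: n = 2·((z_{α/2} + z_β) / d)².
z_{α/2} + z_β = 2.326 + 0.524 = 2.850.
n = 2 × (2.850 / 0.957)² = 2 × 2.978² = 2 × 8.87 = 17.7.
Round up to the next whole participant.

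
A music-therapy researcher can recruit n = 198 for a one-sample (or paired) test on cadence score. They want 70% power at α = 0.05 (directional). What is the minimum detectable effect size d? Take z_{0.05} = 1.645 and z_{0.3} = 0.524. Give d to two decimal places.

For a single sample (or paired design) of n = 198: d_min = (z_{α} + z_β)/√n.
z-sum = 1.645 + 0.524 = 2.169.
d_min = 2.169 / √198 = 2.169 / 14.071 = 0.154.

d_min ≈ 0.15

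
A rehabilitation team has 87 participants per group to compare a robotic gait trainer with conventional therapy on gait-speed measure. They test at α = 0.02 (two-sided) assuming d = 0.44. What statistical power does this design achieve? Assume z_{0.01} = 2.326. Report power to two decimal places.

power ≈ 0.72

For two equal groups, power = Φ(d·√(n/2) − z_{α/2}).
d·√(n/2) = 0.44 × √(87/2) = 0.44 × 6.595 = 2.902.
z_β = 2.902 − 2.326 = 0.576.
Power = Φ(0.576) = 0.718.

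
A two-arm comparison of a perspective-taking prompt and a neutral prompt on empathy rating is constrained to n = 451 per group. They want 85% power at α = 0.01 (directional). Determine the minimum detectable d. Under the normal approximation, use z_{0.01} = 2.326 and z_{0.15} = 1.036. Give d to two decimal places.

For two independent groups of n = 451 each: d_min = (z_{α} + z_β)·√(2/n).
z-sum = 2.326 + 1.036 = 3.362.
d_min = 3.362 × √(2/451) = 3.362 × 0.0666 = 0.224.

d_min ≈ 0.22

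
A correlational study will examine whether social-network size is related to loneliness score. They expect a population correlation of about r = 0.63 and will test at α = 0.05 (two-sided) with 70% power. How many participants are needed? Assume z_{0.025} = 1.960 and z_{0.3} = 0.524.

Fisher's z: C = ½·ln((1+r)/(1−r)) = ½·ln(4.4054) = 0.7414.
n = ((z_{α/2} + z_β)/C)² + 3.
(1.960 + 0.524) / 0.7414 = 2.484 / 0.7414 = 3.350.
n = 3.350² + 3 = 11.23 + 3 = 14.2.
Round up.

n = 15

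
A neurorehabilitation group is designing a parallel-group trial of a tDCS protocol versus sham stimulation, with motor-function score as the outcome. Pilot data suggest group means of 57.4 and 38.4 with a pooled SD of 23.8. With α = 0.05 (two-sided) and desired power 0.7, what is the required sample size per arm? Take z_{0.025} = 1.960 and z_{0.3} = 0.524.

Cohen's d = |M₁ − M₂| / SD_pooled = |57.4 − 38.4| / 23.8 = 19.0 / 23.8 = 0.798.
For two independent groups with equal n: n = 2·((z_{α/2} + z_β) / d)².
z_{α/2} + z_β = 1.960 + 0.524 = 2.484.
n = 2 × (2.484 / 0.798)² = 2 × 3.113² = 2 × 9.69 = 19.4.
Round up to the next whole participant.

n = 20 per group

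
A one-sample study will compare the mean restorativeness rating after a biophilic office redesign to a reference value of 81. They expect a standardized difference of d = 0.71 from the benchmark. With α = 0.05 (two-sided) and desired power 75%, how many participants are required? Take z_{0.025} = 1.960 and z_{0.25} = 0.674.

For a one-sample test: n = ((z_{α/2} + z_β) / d)².
z_{α/2} + z_β = 1.960 + 0.674 = 2.634.
n = (2.634 / 0.71)² = 3.710² = 13.76.
Round up.

n = 14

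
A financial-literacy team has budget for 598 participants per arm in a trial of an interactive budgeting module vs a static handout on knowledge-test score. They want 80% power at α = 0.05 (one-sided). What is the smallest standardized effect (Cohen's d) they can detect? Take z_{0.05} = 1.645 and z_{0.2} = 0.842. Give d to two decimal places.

d_min ≈ 0.14

For two independent groups of n = 598 each: d_min = (z_{α} + z_β)·√(2/n).
z-sum = 1.645 + 0.842 = 2.487.
d_min = 2.487 × √(2/598) = 2.487 × 0.0578 = 0.144.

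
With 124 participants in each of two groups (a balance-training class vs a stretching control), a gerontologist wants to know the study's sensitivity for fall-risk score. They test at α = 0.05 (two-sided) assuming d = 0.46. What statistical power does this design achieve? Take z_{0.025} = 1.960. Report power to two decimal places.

power ≈ 0.95

For two equal groups, power = Φ(d·√(n/2) − z_{α/2}).
d·√(n/2) = 0.46 × √(124/2) = 0.46 × 7.874 = 3.622.
z_β = 3.622 − 1.960 = 1.662.
Power = Φ(1.662) = 0.952.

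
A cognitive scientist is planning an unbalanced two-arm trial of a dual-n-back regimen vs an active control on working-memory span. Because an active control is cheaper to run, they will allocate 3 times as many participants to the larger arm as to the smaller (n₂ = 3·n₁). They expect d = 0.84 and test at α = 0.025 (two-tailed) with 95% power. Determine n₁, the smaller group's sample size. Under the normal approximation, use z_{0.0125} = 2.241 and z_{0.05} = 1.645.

With allocation ratio k = n₂/n₁ = 3, Var(x̄₁−x̄₂) = σ²(1/n₁ + 1/(k·n₁)) = σ²·(k+1)/(k·n₁).
So n₁ = (1 + 1/k)·((z_{α/2} + z_β)/d)² = 1.333 × (3.886/0.84)².
n₁ = 1.333 × 21.40 = 28.5.
Round up: n₁ = 29, giving n₂ = 3 × 29 = 87.

n₁ = 29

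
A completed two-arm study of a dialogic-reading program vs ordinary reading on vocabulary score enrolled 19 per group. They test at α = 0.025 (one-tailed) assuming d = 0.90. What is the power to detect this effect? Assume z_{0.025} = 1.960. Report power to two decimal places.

For two equal groups, power = Φ(d·√(n/2) − z_{α}).
d·√(n/2) = 0.90 × √(19/2) = 0.90 × 3.082 = 2.774.
z_β = 2.774 − 1.960 = 0.814.
Power = Φ(0.814) = 0.792.

power ≈ 0.79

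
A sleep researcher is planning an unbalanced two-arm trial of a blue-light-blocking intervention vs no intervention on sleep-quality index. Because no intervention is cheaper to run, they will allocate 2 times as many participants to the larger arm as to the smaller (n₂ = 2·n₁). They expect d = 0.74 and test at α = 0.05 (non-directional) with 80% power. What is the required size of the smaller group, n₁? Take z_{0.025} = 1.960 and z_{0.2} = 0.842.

n₁ = 22

With allocation ratio k = n₂/n₁ = 2, Var(x̄₁−x̄₂) = σ²(1/n₁ + 1/(k·n₁)) = σ²·(k+1)/(k·n₁).
So n₁ = (1 + 1/k)·((z_{α/2} + z_β)/d)² = 1.500 × (2.802/0.74)².
n₁ = 1.500 × 14.34 = 21.5.
Round up: n₁ = 22, giving n₂ = 2 × 22 = 44.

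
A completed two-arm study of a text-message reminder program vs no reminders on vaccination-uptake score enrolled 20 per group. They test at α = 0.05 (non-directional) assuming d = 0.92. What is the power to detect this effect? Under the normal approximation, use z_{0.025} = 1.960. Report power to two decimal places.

For two equal groups, power = Φ(d·√(n/2) − z_{α/2}).
d·√(n/2) = 0.92 × √(20/2) = 0.92 × 3.162 = 2.909.
z_β = 2.909 − 1.960 = 0.949.
Power = Φ(0.949) = 0.829.

power ≈ 0.83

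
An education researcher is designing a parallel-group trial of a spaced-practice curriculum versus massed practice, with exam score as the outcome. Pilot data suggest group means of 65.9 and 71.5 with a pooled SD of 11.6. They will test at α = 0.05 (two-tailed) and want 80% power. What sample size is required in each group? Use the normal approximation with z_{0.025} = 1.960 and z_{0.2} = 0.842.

n = 68 per group

Cohen's d = |M₁ − M₂| / SD_pooled = |65.9 − 71.5| / 11.6 = 5.6 / 11.6 = 0.483.
For two independent groups with equal n: n = 2·((z_{α/2} + z_β) / d)².
z_{α/2} + z_β = 1.960 + 0.842 = 2.802.
n = 2 × (2.802 / 0.483)² = 2 × 5.801² = 2 × 33.65 = 67.3.
Round up to the next whole participant.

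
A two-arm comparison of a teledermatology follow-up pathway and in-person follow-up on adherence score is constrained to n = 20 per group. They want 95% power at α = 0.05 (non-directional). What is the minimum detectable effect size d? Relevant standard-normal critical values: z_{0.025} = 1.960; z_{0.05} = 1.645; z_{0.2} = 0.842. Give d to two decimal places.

For two independent groups of n = 20 each: d_min = (z_{α/2} + z_β)·√(2/n).
z-sum = 1.960 + 1.645 = 3.605.
d_min = 3.605 × √(2/20) = 3.605 × 0.3162 = 1.140.

d_min ≈ 1.14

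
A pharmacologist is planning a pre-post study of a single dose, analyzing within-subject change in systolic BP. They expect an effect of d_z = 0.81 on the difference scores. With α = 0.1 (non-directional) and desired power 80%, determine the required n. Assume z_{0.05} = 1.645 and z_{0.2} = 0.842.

n = 10 pairs

For a paired (one-sample on differences) test: n = ((z_{α/2} + z_β) / d)².
z_{α/2} + z_β = 1.645 + 0.842 = 2.487.
n = (2.487 / 0.81)² = 3.070² = 9.43.
Round up.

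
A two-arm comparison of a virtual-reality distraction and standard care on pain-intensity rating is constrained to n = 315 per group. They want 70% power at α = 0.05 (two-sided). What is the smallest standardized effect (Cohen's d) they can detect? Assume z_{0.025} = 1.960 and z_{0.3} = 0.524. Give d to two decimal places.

d_min ≈ 0.20

For two independent groups of n = 315 each: d_min = (z_{α/2} + z_β)·√(2/n).
z-sum = 1.960 + 0.524 = 2.484.
d_min = 2.484 × √(2/315) = 2.484 × 0.0797 = 0.198.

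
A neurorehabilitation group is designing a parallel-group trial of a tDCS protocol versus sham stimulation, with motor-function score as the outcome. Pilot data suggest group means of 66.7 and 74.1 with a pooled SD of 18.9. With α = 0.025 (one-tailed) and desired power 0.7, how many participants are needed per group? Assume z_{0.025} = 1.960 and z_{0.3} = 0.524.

Cohen's d = |M₁ − M₂| / SD_pooled = |66.7 − 74.1| / 18.9 = 7.4 / 18.9 = 0.392.
For two independent groups with equal n: n = 2·((z_{α} + z_β) / d)².
z_{α} + z_β = 1.960 + 0.524 = 2.484.
n = 2 × (2.484 / 0.392)² = 2 × 6.337² = 2 × 40.15 = 80.3.
Round up to the next whole participant.

n = 81 per group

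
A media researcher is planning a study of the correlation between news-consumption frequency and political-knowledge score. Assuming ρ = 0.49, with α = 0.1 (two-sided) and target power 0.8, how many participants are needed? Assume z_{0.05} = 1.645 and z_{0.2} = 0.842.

Fisher's z: C = ½·ln((1+r)/(1−r)) = ½·ln(2.9216) = 0.5361.
n = ((z_{α/2} + z_β)/C)² + 3.
(1.645 + 0.842) / 0.5361 = 2.487 / 0.5361 = 4.639.
n = 4.639² + 3 = 21.52 + 3 = 24.5.
Round up.

n = 25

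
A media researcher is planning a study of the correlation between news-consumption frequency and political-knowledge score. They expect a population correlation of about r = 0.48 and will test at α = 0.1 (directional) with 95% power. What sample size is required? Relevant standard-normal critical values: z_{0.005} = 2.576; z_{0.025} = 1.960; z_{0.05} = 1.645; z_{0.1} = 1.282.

Fisher's z: C = ½·ln((1+r)/(1−r)) = ½·ln(2.8462) = 0.5230.
n = ((z_{α} + z_β)/C)² + 3.
(1.282 + 1.645) / 0.5230 = 2.927 / 0.5230 = 5.597.
n = 5.597² + 3 = 31.32 + 3 = 34.3.
Round up.

n = 35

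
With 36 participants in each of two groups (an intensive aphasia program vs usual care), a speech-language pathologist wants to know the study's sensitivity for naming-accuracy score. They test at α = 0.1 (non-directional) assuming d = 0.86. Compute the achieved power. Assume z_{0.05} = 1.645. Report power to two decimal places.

For two equal groups, power = Φ(d·√(n/2) − z_{α/2}).
d·√(n/2) = 0.86 × √(36/2) = 0.86 × 4.243 = 3.649.
z_β = 3.649 − 1.645 = 2.004.
Power = Φ(2.004) = 0.977.

power ≈ 0.98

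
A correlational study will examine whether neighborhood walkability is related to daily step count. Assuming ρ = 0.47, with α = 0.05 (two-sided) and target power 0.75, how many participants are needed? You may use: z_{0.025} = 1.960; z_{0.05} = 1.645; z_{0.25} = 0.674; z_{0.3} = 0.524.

n = 30

Fisher's z: C = ½·ln((1+r)/(1−r)) = ½·ln(2.7736) = 0.5101.
n = ((z_{α/2} + z_β)/C)² + 3.
(1.960 + 0.674) / 0.5101 = 2.634 / 0.5101 = 5.164.
n = 5.164² + 3 = 26.66 + 3 = 29.7.
Round up.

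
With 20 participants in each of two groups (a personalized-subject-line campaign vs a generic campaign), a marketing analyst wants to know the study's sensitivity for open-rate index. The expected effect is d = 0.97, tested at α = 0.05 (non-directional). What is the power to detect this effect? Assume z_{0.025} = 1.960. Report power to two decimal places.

For two equal groups, power = Φ(d·√(n/2) − z_{α/2}).
d·√(n/2) = 0.97 × √(20/2) = 0.97 × 3.162 = 3.067.
z_β = 3.067 − 1.960 = 1.107.
Power = Φ(1.107) = 0.866.

power ≈ 0.87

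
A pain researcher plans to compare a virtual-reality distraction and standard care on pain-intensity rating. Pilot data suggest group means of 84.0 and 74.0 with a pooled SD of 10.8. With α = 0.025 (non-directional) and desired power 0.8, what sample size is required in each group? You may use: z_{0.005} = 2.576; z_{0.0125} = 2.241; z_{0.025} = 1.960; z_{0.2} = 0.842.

Cohen's d = |M₁ − M₂| / SD_pooled = |84.0 − 74.0| / 10.8 = 10.0 / 10.8 = 0.926.
For two independent groups with equal n: n = 2·((z_{α/2} + z_β) / d)².
z_{α/2} + z_β = 2.241 + 0.842 = 3.083.
n = 2 × (3.083 / 0.926)² = 2 × 3.329² = 2 × 11.08 = 22.2.
Round up to the next whole participant.

n = 23 per group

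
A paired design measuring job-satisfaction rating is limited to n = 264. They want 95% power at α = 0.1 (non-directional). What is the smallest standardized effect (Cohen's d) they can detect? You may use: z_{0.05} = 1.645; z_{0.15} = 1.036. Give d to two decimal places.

For a single sample (or paired design) of n = 264: d_min = (z_{α/2} + z_β)/√n.
z-sum = 1.645 + 1.645 = 3.290.
d_min = 3.290 / √264 = 3.290 / 16.248 = 0.202.

d_min ≈ 0.20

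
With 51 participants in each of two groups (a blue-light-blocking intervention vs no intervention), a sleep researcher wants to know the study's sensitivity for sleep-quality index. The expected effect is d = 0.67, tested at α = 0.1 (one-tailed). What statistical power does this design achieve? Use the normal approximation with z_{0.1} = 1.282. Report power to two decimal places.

power ≈ 0.98

For two equal groups, power = Φ(d·√(n/2) − z_{α}).
d·√(n/2) = 0.67 × √(51/2) = 0.67 × 5.050 = 3.383.
z_β = 3.383 − 1.282 = 2.101.
Power = Φ(2.101) = 0.982.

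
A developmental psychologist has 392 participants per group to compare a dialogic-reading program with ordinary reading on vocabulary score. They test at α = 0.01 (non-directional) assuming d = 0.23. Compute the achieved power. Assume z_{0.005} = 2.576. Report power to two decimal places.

power ≈ 0.74

For two equal groups, power = Φ(d·√(n/2) − z_{α/2}).
d·√(n/2) = 0.23 × √(392/2) = 0.23 × 14.000 = 3.220.
z_β = 3.220 − 2.576 = 0.644.
Power = Φ(0.644) = 0.740.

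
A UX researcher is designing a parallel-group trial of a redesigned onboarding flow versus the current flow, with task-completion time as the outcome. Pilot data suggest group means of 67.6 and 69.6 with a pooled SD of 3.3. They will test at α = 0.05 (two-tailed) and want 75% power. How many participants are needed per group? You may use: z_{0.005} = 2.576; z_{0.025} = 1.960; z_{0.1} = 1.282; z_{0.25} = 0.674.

Cohen's d = |M₁ − M₂| / SD_pooled = |67.6 − 69.6| / 3.3 = 2.0 / 3.3 = 0.606.
For two independent groups with equal n: n = 2·((z_{α/2} + z_β) / d)².
z_{α/2} + z_β = 1.960 + 0.674 = 2.634.
n = 2 × (2.634 / 0.606)² = 2 × 4.347² = 2 × 18.89 = 37.8.
Round up to the next whole participant.

n = 38 per group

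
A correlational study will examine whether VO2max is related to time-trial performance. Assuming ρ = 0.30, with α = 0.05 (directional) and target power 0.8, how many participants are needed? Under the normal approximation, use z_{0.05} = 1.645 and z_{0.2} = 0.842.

Fisher's z: C = ½·ln((1+r)/(1−r)) = ½·ln(1.8571) = 0.3095.
n = ((z_{α} + z_β)/C)² + 3.
(1.645 + 0.842) / 0.3095 = 2.487 / 0.3095 = 8.036.
n = 8.036² + 3 = 64.57 + 3 = 67.6.
Round up.

n = 68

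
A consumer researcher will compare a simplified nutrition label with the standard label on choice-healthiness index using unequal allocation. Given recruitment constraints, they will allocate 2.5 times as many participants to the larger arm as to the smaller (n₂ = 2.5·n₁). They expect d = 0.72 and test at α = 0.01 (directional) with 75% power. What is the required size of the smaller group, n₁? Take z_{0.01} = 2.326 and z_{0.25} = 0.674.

n₁ = 25

With allocation ratio k = n₂/n₁ = 2.5, Var(x̄₁−x̄₂) = σ²(1/n₁ + 1/(k·n₁)) = σ²·(k+1)/(k·n₁).
So n₁ = (1 + 1/k)·((z_{α} + z_β)/d)² = 1.400 × (3.000/0.72)².
n₁ = 1.400 × 17.36 = 24.3.
Round up: n₁ = 25, giving n₂ = ⌈2.5 × 25⌉ = ⌈62.5⌉ = 63.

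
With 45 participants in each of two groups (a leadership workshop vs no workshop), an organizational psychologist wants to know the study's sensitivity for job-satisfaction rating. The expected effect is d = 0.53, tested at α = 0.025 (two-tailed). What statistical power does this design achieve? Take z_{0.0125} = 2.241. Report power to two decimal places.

For two equal groups, power = Φ(d·√(n/2) − z_{α/2}).
d·√(n/2) = 0.53 × √(45/2) = 0.53 × 4.743 = 2.514.
z_β = 2.514 − 2.241 = 0.273.
Power = Φ(0.273) = 0.608.

power ≈ 0.61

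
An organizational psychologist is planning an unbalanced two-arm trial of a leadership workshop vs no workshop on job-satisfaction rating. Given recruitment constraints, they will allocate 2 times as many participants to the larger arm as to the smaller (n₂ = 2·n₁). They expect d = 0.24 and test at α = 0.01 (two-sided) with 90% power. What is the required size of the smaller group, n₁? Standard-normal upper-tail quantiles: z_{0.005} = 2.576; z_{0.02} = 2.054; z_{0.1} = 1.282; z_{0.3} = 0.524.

n₁ = 388

With allocation ratio k = n₂/n₁ = 2, Var(x̄₁−x̄₂) = σ²(1/n₁ + 1/(k·n₁)) = σ²·(k+1)/(k·n₁).
So n₁ = (1 + 1/k)·((z_{α/2} + z_β)/d)² = 1.500 × (3.858/0.24)².
n₁ = 1.500 × 258.41 = 387.6.
Round up: n₁ = 388, giving n₂ = 2 × 388 = 776.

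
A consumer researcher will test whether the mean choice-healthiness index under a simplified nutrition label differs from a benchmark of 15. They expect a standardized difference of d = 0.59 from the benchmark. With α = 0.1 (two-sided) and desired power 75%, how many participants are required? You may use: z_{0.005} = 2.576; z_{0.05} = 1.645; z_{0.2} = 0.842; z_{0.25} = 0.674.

n = 16

For a one-sample test: n = ((z_{α/2} + z_β) / d)².
z_{α/2} + z_β = 1.645 + 0.674 = 2.319.
n = (2.319 / 0.59)² = 3.931² = 15.45.
Round up.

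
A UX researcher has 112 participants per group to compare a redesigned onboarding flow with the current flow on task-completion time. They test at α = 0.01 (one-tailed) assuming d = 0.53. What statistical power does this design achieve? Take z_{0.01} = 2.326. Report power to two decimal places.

power ≈ 0.95

For two equal groups, power = Φ(d·√(n/2) − z_{α}).
d·√(n/2) = 0.53 × √(112/2) = 0.53 × 7.483 = 3.966.
z_β = 3.966 − 2.326 = 1.640.
Power = Φ(1.640) = 0.950.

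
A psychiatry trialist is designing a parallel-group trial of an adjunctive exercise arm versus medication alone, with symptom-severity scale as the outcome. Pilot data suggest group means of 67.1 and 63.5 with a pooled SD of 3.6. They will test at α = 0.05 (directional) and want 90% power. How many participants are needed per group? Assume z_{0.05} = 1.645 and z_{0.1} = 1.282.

n = 18 per group

Cohen's d = |M₁ − M₂| / SD_pooled = |67.1 − 63.5| / 3.6 = 3.6 / 3.6 = 1.000.
For two independent groups with equal n: n = 2·((z_{α} + z_β) / d)².
z_{α} + z_β = 1.645 + 1.282 = 2.927.
n = 2 × (2.927 / 1.000)² = 2 × 2.927² = 2 × 8.57 = 17.1.
Round up to the next whole participant.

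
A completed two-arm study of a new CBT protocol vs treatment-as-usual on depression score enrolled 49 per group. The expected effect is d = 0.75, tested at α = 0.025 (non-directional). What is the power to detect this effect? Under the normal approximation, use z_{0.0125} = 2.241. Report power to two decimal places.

power ≈ 0.93

For two equal groups, power = Φ(d·√(n/2) − z_{α/2}).
d·√(n/2) = 0.75 × √(49/2) = 0.75 × 4.950 = 3.712.
z_β = 3.712 − 2.241 = 1.471.
Power = Φ(1.471) = 0.929.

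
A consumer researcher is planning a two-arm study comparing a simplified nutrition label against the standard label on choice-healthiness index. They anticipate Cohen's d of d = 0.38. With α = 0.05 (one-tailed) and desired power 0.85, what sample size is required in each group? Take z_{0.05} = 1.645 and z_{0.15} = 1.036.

n = 100 per group

For two independent groups with equal n: n = 2·((z_{α} + z_β) / d)².
z_{α} + z_β = 1.645 + 1.036 = 2.681.
n = 2 × (2.681 / 0.38)² = 2 × 7.055² = 2 × 49.78 = 99.6.
Round up to the next whole participant.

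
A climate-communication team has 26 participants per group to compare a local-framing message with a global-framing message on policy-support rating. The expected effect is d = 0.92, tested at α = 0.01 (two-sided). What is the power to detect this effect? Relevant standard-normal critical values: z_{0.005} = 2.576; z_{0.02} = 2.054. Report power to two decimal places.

For two equal groups, power = Φ(d·√(n/2) − z_{α/2}).
d·√(n/2) = 0.92 × √(26/2) = 0.92 × 3.606 = 3.317.
z_β = 3.317 − 2.576 = 0.741.
Power = Φ(0.741) = 0.771.

power ≈ 0.77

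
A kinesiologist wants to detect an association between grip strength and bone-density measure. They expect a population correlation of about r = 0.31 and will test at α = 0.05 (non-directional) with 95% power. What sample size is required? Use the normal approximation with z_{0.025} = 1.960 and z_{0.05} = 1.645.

n = 130

Fisher's z: C = ½·ln((1+r)/(1−r)) = ½·ln(1.8986) = 0.3205.
n = ((z_{α/2} + z_β)/C)² + 3.
(1.960 + 1.645) / 0.3205 = 3.605 / 0.3205 = 11.248.
n = 11.248² + 3 = 126.52 + 3 = 129.5.
Round up.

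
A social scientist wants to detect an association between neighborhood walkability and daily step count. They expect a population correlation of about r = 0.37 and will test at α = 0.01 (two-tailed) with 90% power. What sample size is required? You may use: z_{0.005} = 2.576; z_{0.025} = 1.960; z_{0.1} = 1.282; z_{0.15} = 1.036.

Fisher's z: C = ½·ln((1+r)/(1−r)) = ½·ln(2.1746) = 0.3884.
n = ((z_{α/2} + z_β)/C)² + 3.
(2.576 + 1.282) / 0.3884 = 3.858 / 0.3884 = 9.933.
n = 9.933² + 3 = 98.67 + 3 = 101.7.
Round up.

n = 102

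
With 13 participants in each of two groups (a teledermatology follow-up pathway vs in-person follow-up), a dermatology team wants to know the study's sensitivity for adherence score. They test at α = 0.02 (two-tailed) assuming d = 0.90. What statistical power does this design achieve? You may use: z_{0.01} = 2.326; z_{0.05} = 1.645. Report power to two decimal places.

power ≈ 0.49

For two equal groups, power = Φ(d·√(n/2) − z_{α/2}).
d·√(n/2) = 0.90 × √(13/2) = 0.90 × 2.550 = 2.295.
z_β = 2.295 − 2.326 = -0.031.
Power = Φ(-0.031) = 0.487.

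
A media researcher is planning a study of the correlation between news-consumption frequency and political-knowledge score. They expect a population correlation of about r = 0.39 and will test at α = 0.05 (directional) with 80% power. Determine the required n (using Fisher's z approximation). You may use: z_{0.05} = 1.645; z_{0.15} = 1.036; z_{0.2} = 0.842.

n = 40

Fisher's z: C = ½·ln((1+r)/(1−r)) = ½·ln(2.2787) = 0.4118.
n = ((z_{α} + z_β)/C)² + 3.
(1.645 + 0.842) / 0.4118 = 2.487 / 0.4118 = 6.039.
n = 6.039² + 3 = 36.47 + 3 = 39.5.
Round up.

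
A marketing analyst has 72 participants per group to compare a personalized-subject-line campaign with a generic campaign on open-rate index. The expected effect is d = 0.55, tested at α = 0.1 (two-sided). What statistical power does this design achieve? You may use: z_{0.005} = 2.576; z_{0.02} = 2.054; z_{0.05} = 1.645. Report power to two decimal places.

For two equal groups, power = Φ(d·√(n/2) − z_{α/2}).
d·√(n/2) = 0.55 × √(72/2) = 0.55 × 6.000 = 3.300.
z_β = 3.300 − 1.645 = 1.655.
Power = Φ(1.655) = 0.951.

power ≈ 0.95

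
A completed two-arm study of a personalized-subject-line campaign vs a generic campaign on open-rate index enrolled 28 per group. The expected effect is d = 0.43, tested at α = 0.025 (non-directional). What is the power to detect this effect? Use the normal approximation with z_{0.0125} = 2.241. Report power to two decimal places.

power ≈ 0.26

For two equal groups, power = Φ(d·√(n/2) − z_{α/2}).
d·√(n/2) = 0.43 × √(28/2) = 0.43 × 3.742 = 1.609.
z_β = 1.609 − 2.241 = -0.632.
Power = Φ(-0.632) = 0.264.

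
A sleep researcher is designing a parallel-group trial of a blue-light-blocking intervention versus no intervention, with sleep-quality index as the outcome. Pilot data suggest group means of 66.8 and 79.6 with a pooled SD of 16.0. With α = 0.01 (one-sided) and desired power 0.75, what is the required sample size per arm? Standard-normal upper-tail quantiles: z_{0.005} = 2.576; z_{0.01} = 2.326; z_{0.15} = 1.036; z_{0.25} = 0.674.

n = 29 per group

Cohen's d = |M₁ − M₂| / SD_pooled = |66.8 − 79.6| / 16.0 = 12.8 / 16.0 = 0.800.
For two independent groups with equal n: n = 2·((z_{α} + z_β) / d)².
z_{α} + z_β = 2.326 + 0.674 = 3.000.
n = 2 × (3.000 / 0.800)² = 2 × 3.750² = 2 × 14.06 = 28.1.
Round up to the next whole participant.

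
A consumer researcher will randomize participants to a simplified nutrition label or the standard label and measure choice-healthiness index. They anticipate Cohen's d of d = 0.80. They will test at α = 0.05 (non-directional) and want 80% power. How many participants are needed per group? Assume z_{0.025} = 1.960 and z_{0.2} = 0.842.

n = 25 per group

For two independent groups with equal n: n = 2·((z_{α/2} + z_β) / d)².
z_{α/2} + z_β = 1.960 + 0.842 = 2.802.
n = 2 × (2.802 / 0.80)² = 2 × 3.502² = 2 × 12.27 = 24.5.
Round up to the next whole participant.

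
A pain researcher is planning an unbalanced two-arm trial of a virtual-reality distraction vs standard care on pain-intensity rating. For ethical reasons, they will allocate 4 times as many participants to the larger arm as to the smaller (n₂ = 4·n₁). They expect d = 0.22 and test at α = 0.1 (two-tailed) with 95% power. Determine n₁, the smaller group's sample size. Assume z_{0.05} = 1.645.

With allocation ratio k = n₂/n₁ = 4, Var(x̄₁−x̄₂) = σ²(1/n₁ + 1/(k·n₁)) = σ²·(k+1)/(k·n₁).
So n₁ = (1 + 1/k)·((z_{α/2} + z_β)/d)² = 1.250 × (3.290/0.22)².
n₁ = 1.250 × 223.64 = 279.5.
Round up: n₁ = 280, giving n₂ = 4 × 280 = 1120.

n₁ = 280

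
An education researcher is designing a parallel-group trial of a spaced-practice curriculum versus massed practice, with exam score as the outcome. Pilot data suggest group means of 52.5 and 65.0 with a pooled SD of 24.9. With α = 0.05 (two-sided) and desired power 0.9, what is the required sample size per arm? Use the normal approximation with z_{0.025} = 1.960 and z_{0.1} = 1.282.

n = 84 per group

Cohen's d = |M₁ − M₂| / SD_pooled = |52.5 − 65.0| / 24.9 = 12.5 / 24.9 = 0.502.
For two independent groups with equal n: n = 2·((z_{α/2} + z_β) / d)².
z_{α/2} + z_β = 1.960 + 1.282 = 3.242.
n = 2 × (3.242 / 0.502)² = 2 × 6.458² = 2 × 41.71 = 83.4.
Round up to the next whole participant.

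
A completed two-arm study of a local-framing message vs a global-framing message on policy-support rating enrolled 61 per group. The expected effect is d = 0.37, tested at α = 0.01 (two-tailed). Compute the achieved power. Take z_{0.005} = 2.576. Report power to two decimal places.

power ≈ 0.30

For two equal groups, power = Φ(d·√(n/2) − z_{α/2}).
d·√(n/2) = 0.37 × √(61/2) = 0.37 × 5.523 = 2.043.
z_β = 2.043 − 2.576 = -0.533.
Power = Φ(-0.533) = 0.297.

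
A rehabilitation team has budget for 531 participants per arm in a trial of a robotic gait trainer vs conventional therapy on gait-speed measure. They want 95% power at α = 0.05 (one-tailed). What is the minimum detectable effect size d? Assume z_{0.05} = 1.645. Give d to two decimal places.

d_min ≈ 0.20

For two independent groups of n = 531 each: d_min = (z_{α} + z_β)·√(2/n).
z-sum = 1.645 + 1.645 = 3.290.
d_min = 3.290 × √(2/531) = 3.290 × 0.0614 = 0.202.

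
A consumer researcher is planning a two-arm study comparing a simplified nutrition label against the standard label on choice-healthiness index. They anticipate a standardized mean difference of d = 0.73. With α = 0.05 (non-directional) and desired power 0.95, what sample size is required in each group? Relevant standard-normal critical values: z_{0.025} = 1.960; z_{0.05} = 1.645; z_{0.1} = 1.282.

n = 49 per group

For two independent groups with equal n: n = 2·((z_{α/2} + z_β) / d)².
z_{α/2} + z_β = 1.960 + 1.645 = 3.605.
n = 2 × (3.605 / 0.73)² = 2 × 4.938² = 2 × 24.39 = 48.8.
Round up to the next whole participant.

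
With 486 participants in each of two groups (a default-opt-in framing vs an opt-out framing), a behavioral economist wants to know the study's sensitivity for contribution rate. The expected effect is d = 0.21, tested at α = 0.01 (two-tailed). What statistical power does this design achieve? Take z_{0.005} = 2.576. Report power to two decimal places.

For two equal groups, power = Φ(d·√(n/2) − z_{α/2}).
d·√(n/2) = 0.21 × √(486/2) = 0.21 × 15.588 = 3.274.
z_β = 3.274 − 2.576 = 0.698.
Power = Φ(0.698) = 0.757.

power ≈ 0.76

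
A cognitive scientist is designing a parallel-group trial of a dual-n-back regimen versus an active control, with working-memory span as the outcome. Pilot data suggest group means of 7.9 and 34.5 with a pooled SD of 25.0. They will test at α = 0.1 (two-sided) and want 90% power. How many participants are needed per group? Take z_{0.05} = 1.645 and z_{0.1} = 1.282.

Cohen's d = |M₁ − M₂| / SD_pooled = |7.9 − 34.5| / 25.0 = 26.6 / 25.0 = 1.064.
For two independent groups with equal n: n = 2·((z_{α/2} + z_β) / d)².
z_{α/2} + z_β = 1.645 + 1.282 = 2.927.
n = 2 × (2.927 / 1.064)² = 2 × 2.751² = 2 × 7.57 = 15.1.
Round up to the next whole participant.

n = 16 per group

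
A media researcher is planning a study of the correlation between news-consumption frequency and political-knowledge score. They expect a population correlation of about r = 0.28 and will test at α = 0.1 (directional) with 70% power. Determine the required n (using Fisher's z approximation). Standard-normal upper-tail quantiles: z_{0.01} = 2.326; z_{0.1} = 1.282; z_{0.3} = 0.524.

n = 43

Fisher's z: C = ½·ln((1+r)/(1−r)) = ½·ln(1.7778) = 0.2877.
n = ((z_{α} + z_β)/C)² + 3.
(1.282 + 0.524) / 0.2877 = 1.806 / 0.2877 = 6.277.
n = 6.277² + 3 = 39.41 + 3 = 42.4.
Round up.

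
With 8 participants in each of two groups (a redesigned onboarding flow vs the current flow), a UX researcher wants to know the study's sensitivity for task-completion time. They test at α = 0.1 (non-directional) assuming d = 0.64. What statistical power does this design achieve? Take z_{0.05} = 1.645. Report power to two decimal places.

For two equal groups, power = Φ(d·√(n/2) − z_{α/2}).
d·√(n/2) = 0.64 × √(8/2) = 0.64 × 2.000 = 1.280.
z_β = 1.280 − 1.645 = -0.365.
Power = Φ(-0.365) = 0.358.

power ≈ 0.36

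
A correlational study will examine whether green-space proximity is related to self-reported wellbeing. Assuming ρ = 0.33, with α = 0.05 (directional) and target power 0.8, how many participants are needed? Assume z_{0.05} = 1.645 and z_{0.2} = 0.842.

Fisher's z: C = ½·ln((1+r)/(1−r)) = ½·ln(1.9851) = 0.3428.
n = ((z_{α} + z_β)/C)² + 3.
(1.645 + 0.842) / 0.3428 = 2.487 / 0.3428 = 7.255.
n = 7.255² + 3 = 52.63 + 3 = 55.6.
Round up.

n = 56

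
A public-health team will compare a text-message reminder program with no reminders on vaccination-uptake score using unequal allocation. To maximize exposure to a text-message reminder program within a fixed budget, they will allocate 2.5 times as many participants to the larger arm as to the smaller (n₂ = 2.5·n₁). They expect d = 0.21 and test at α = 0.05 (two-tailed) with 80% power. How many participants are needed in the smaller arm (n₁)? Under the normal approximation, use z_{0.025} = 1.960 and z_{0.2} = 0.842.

n₁ = 250

With allocation ratio k = n₂/n₁ = 2.5, Var(x̄₁−x̄₂) = σ²(1/n₁ + 1/(k·n₁)) = σ²·(k+1)/(k·n₁).
So n₁ = (1 + 1/k)·((z_{α/2} + z_β)/d)² = 1.400 × (2.802/0.21)².
n₁ = 1.400 × 178.03 = 249.2.
Round up: n₁ = 250, giving n₂ = 2.5 × 250 = 625.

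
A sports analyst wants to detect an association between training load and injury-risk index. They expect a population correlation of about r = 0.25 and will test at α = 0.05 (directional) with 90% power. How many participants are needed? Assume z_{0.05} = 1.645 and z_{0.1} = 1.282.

n = 135

Fisher's z: C = ½·ln((1+r)/(1−r)) = ½·ln(1.6667) = 0.2554.
n = ((z_{α} + z_β)/C)² + 3.
(1.645 + 1.282) / 0.2554 = 2.927 / 0.2554 = 11.460.
n = 11.460² + 3 = 131.34 + 3 = 134.3.
Round up.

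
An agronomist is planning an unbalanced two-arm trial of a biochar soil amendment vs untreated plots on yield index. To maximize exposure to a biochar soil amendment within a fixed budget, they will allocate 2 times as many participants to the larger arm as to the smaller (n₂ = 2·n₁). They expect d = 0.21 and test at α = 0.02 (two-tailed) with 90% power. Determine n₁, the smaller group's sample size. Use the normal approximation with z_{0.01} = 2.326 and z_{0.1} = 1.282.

n₁ = 443

With allocation ratio k = n₂/n₁ = 2, Var(x̄₁−x̄₂) = σ²(1/n₁ + 1/(k·n₁)) = σ²·(k+1)/(k·n₁).
So n₁ = (1 + 1/k)·((z_{α/2} + z_β)/d)² = 1.500 × (3.608/0.21)².
n₁ = 1.500 × 295.19 = 442.8.
Round up: n₁ = 443, giving n₂ = 2 × 443 = 886.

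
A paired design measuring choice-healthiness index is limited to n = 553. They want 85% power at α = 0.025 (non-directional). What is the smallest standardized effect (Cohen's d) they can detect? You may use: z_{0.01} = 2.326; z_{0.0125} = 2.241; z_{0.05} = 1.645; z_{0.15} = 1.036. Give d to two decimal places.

For a single sample (or paired design) of n = 553: d_min = (z_{α/2} + z_β)/√n.
z-sum = 2.241 + 1.036 = 3.277.
d_min = 3.277 / √553 = 3.277 / 23.516 = 0.139.

d_min ≈ 0.14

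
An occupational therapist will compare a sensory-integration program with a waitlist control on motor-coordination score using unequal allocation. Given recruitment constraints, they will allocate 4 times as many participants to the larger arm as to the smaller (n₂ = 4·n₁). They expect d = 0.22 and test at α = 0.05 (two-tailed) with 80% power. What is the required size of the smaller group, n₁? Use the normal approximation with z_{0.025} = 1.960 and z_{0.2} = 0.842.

With allocation ratio k = n₂/n₁ = 4, Var(x̄₁−x̄₂) = σ²(1/n₁ + 1/(k·n₁)) = σ²·(k+1)/(k·n₁).
So n₁ = (1 + 1/k)·((z_{α/2} + z_β)/d)² = 1.250 × (2.802/0.22)².
n₁ = 1.250 × 162.21 = 202.8.
Round up: n₁ = 203, giving n₂ = 4 × 203 = 812.

n₁ = 203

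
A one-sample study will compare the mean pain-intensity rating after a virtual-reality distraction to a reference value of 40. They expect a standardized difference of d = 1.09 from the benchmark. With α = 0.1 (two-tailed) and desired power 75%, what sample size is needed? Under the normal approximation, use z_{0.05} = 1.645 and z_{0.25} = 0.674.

For a one-sample test: n = ((z_{α/2} + z_β) / d)².
z_{α/2} + z_β = 1.645 + 0.674 = 2.319.
n = (2.319 / 1.09)² = 2.128² = 4.53.
Round up.

n = 5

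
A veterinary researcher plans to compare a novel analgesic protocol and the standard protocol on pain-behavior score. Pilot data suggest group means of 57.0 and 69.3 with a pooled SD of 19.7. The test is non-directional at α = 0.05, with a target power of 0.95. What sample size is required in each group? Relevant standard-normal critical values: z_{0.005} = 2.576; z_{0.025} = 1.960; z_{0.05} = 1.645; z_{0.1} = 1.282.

Cohen's d = |M₁ − M₂| / SD_pooled = |57.0 − 69.3| / 19.7 = 12.3 / 19.7 = 0.624.
For two independent groups with equal n: n = 2·((z_{α/2} + z_β) / d)².
z_{α/2} + z_β = 1.960 + 1.645 = 3.605.
n = 2 × (3.605 / 0.624)² = 2 × 5.777² = 2 × 33.38 = 66.8.
Round up to the next whole participant.

n = 67 per group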